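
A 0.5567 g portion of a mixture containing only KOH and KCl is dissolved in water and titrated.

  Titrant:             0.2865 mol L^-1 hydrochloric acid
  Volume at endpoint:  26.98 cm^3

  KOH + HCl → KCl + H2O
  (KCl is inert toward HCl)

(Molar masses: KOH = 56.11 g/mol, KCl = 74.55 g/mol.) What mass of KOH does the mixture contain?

n(HCl) = 0.02698 × 0.2865 = 7.730 × 10^-3 mol
Let x = n(KOH), y = n(KCl).
Titrant: 1x = 7.730 × 10^-3;  mass: 56.11x + 74.55y = 0.5567
Solving, x = 7.730 × 10^-3 mol, y = 1.650 × 10^-3 mol
mass of KOH = 7.730 × 10^-3 × 56.11 = 0.4337 g

0.4337 g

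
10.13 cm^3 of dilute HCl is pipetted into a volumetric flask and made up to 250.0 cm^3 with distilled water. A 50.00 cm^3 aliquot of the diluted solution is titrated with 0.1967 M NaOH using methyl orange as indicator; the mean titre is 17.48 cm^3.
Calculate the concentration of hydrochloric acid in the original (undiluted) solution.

HCl + NaOH → NaCl + H2O
n(NaOH) = 0.01748 × 0.1967 = 3.438 × 10^-3 mol
n(HCl) in the aliquot = 3.438 × 10^-3 mol (1:1 ratio)
[HCl]_dilute = 3.438 × 10^-3 / 0.05000 = 0.06877 mol/L
Dilution factor = 250.0 / 10.13 = 24.68
[HCl]_stock = 0.06877 × 24.68 = 1.697 mol/L

1.697 M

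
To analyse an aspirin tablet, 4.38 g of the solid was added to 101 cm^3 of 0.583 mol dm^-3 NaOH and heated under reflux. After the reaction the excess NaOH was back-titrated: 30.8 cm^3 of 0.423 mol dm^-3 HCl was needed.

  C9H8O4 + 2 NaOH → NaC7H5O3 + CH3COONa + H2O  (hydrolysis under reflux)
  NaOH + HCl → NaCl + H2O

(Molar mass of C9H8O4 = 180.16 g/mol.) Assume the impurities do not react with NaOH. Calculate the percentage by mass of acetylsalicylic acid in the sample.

94.3 %

n(NaOH) added = 0.101 × 0.583 = 0.0589 mol
n(HCl) used in back-titration = 0.0308 × 0.423 = 0.0130 mol
n(NaOH) left over = 0.0130 mol (1:1 ratio)
n(NaOH) consumed by analyte = 0.0589 − 0.0130 = 0.0459 mol
From the 1:2 ratio, n(C9H8O4) = 1/2 × 0.0459 = 0.0229 mol
mass of C9H8O4 = 0.0229 × 180.16 = 4.13 g
% C9H8O4 = 4.13 / 4.38 × 100 = 94.3 %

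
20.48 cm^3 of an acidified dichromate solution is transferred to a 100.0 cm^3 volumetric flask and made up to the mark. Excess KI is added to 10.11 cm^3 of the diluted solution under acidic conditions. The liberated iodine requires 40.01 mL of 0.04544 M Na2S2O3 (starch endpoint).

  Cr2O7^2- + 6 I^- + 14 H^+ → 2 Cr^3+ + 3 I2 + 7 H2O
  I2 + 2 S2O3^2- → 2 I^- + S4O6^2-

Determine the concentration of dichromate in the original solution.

0.1463 M

n(S2O3^2-) = 0.04001 × 0.04544 = 1.818 × 10^-3 mol
n(I2) = n(S2O3^2-)/2 = 9.090 × 10^-4 mol
From the 1:3 ratio, n(Cr2O7^2-) in the aliquot = 1/3 × 9.090 × 10^-4 = 3.030 × 10^-4 mol
[Cr2O7^2-]_dilute = 3.030 × 10^-4 / 0.01011 = 0.02997 mol/L
[Cr2O7^2-]_original = 0.02997 × 100.0/20.48 = 0.1463 mol/L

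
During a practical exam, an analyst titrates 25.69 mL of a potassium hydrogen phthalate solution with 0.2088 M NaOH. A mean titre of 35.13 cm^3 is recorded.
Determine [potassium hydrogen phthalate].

KHC8H4O4 + NaOH → KNaC8H4O4 + H2O
n(NaOH) = 0.03513 L × 0.2088 mol/L = 7.335 × 10^-3 mol
n(KHC8H4O4) = 7.335 × 10^-3 mol (1:1 mole ratio)
[KHC8H4O4] = 7.335 × 10^-3 mol / 0.02569 L = 0.2855 mol/L

0.2855 M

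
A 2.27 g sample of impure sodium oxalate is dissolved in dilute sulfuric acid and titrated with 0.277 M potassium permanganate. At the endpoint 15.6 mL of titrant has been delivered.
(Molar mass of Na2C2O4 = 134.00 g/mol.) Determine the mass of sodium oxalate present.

1.45 g

2 MnO4^- + 5 C2O4^2- + 16 H^+ → 2 Mn^2+ + 10 CO2 + 8 H2O
n(KMnO4) = 0.0156 L × 0.277 mol/L = 4.32 × 10^-3 mol
From the 5:2 ratio, n(Na2C2O4) = 5/2 × 4.32 × 10^-3 = 0.0108 mol
mass of Na2C2O4 = 0.0108 × 134.00 g/mol = 1.45 g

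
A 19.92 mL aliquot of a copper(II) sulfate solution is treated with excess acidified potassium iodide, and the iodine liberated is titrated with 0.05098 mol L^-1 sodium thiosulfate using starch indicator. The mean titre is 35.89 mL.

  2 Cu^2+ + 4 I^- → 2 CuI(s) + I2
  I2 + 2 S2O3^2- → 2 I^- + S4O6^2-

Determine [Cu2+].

n(S2O3^2-) = 0.03589 × 0.05098 = 1.830 × 10^-3 mol
n(I2) = n(S2O3^2-)/2 = 9.148 × 10^-4 mol
From the 2:1 ratio, n(Cu2+) in the aliquot = 2/1 × 9.148 × 10^-4 = 1.830 × 10^-3 mol
[Cu2+] = 1.830 × 10^-3 / 0.01992 = 0.09185 mol/L

0.09185 mol/L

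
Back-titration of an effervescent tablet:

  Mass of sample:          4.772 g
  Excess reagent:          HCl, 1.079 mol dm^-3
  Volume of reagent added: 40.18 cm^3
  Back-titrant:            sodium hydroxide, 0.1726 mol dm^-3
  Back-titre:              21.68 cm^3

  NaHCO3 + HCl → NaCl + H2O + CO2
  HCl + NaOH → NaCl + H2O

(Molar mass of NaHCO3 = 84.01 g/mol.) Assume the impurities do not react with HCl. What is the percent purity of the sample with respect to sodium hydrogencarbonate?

n(HCl) added = 0.04018 × 1.079 = 0.04335 mol
n(NaOH) used in back-titration = 0.02168 × 0.1726 = 3.742 × 10^-3 mol
n(HCl) left over = 3.742 × 10^-3 mol (1:1 ratio)
n(HCl) consumed by analyte = 0.04335 − 3.742 × 10^-3 = 0.03961 mol
n(NaHCO3) = 0.03961 mol (1:1 ratio)
mass of NaHCO3 = 0.03961 × 84.01 = 3.328 g
% NaHCO3 = 3.328 / 4.772 × 100 = 69.74 %

69.74 %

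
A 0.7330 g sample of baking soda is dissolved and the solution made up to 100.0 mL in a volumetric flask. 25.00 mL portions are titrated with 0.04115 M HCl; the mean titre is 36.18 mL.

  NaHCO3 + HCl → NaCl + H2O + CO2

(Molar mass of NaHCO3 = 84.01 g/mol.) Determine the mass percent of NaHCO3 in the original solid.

n(HCl) per titration = 0.03618 × 0.04115 = 1.489 × 10^-3 mol
n(NaHCO3) in each aliquot = 1.489 × 10^-3 mol (1:1 ratio)
n(NaHCO3) in the whole flask = 1.489 × 10^-3 × 100.0/25.00 = 5.955 × 10^-3 mol
mass of NaHCO3 = 5.955 × 10^-3 × 84.01 = 0.5003 g
% NaHCO3 = 0.5003 / 0.7330 × 100 = 68.25 %

68.25 %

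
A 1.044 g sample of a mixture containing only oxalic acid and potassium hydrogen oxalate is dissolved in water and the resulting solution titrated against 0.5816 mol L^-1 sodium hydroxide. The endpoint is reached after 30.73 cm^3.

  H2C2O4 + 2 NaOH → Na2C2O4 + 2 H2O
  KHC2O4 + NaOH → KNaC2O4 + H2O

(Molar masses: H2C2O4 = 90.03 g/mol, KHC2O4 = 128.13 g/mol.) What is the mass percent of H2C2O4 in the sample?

n(NaOH) = 0.03073 × 0.5816 = 0.01787 mol
Let x = n(H2C2O4), y = n(KHC2O4).
Titrant: 2x + 1y = 0.01787;  mass: 90.03x + 128.13y = 1.044
Solving, x = 7.496 × 10^-3 mol, y = 2.881 × 10^-3 mol
mass of H2C2O4 = 7.496 × 10^-3 × 90.03 = 0.6748 g
% H2C2O4 = 0.6748 / 1.044 × 100 = 64.64 %

64.64 %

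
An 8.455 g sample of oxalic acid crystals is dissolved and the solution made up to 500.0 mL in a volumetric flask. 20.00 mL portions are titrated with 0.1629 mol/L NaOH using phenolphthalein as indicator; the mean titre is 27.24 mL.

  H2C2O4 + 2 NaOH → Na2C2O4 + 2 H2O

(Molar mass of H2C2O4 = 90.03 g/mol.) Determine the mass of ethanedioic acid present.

n(NaOH) per titration = 0.02724 × 0.1629 = 4.437 × 10^-3 mol
From the 1:2 ratio, n(H2C2O4) in each aliquot = 1/2 × 4.437 × 10^-3 = 2.219 × 10^-3 mol
n(H2C2O4) in the whole flask = 2.219 × 10^-3 × 500.0/20.00 = 0.05547 mol
mass of H2C2O4 = 0.05547 × 90.03 = 4.994 g

4.994 g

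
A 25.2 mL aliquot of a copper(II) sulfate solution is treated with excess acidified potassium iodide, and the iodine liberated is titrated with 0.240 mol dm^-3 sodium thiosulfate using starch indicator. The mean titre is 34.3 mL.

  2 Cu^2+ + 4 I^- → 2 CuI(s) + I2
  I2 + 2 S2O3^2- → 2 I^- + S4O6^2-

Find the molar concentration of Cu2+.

n(S2O3^2-) = 0.0343 × 0.240 = 8.23 × 10^-3 mol
n(I2) = n(S2O3^2-)/2 = 4.12 × 10^-3 mol
From the 2:1 ratio, n(Cu2+) in the aliquot = 2/1 × 4.12 × 10^-3 = 8.23 × 10^-3 mol
[Cu2+] = 8.23 × 10^-3 / 0.0252 = 0.327 mol/L

0.327 mol/L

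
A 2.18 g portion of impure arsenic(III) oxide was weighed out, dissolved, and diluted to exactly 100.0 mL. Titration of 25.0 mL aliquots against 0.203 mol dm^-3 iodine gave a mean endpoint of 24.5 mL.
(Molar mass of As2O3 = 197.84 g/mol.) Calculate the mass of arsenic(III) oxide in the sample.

As2O3 + 2 I2 + 2 H2O → As2O5 + 4 HI
n(I2) per titration = 0.0245 × 0.203 = 4.97 × 10^-3 mol
From the 1:2 ratio, n(As2O3) in each aliquot = 1/2 × 4.97 × 10^-3 = 2.49 × 10^-3 mol
n(As2O3) in the whole flask = 2.49 × 10^-3 × 100.0/25.0 = 9.95 × 10^-3 mol
mass of As2O3 = 9.95 × 10^-3 × 197.84 = 1.97 g

1.97 g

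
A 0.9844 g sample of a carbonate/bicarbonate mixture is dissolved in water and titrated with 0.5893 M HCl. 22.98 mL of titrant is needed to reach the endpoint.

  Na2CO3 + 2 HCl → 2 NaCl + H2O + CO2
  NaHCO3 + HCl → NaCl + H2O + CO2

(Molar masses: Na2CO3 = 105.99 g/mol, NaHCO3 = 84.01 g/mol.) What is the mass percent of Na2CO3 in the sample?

26.60 %

n(HCl) = 0.02298 × 0.5893 = 0.01354 mol
Let x = n(Na2CO3), y = n(NaHCO3).
Titrant: 2x + 1y = 0.01354;  mass: 105.99x + 84.01y = 0.9844
Solving, x = 2.471 × 10^-3 mol, y = 8.600 × 10^-3 mol
mass of Na2CO3 = 2.471 × 10^-3 × 105.99 = 0.2619 g
% Na2CO3 = 0.2619 / 0.9844 × 100 = 26.60 %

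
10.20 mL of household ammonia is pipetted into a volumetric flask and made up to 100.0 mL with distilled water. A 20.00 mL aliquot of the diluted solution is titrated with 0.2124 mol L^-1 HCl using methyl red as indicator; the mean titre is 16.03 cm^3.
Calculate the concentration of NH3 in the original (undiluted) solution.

1.669 mol/L

NH3 + HCl → NH4Cl
n(HCl) = 0.01603 × 0.2124 = 3.405 × 10^-3 mol
n(NH3) in the aliquot = 3.405 × 10^-3 mol (1:1 ratio)
[NH3]_dilute = 3.405 × 10^-3 / 0.02000 = 0.1702 mol/L
Dilution factor = 100.0 / 10.20 = 9.804
[NH3]_stock = 0.1702 × 9.804 = 1.669 mol/L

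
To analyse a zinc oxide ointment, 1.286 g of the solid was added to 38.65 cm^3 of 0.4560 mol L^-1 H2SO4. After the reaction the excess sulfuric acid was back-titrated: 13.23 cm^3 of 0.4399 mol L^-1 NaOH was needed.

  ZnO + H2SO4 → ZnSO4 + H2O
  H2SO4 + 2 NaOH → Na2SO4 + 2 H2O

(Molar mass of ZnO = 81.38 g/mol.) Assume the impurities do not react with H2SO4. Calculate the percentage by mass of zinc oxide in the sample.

93.12 %

n(H2SO4) added = 0.03865 × 0.4560 = 0.01762 mol
n(NaOH) used in back-titration = 0.01323 × 0.4399 = 5.820 × 10^-3 mol
From the 1:2 ratio, n(H2SO4) left over = 1/2 × 5.820 × 10^-3 = 2.910 × 10^-3 mol
n(H2SO4) consumed by analyte = 0.01762 − 2.910 × 10^-3 = 0.01471 mol
n(ZnO) = 0.01471 mol (1:1 ratio)
mass of ZnO = 0.01471 × 81.38 = 1.197 g
% ZnO = 1.197 / 1.286 × 100 = 93.12 %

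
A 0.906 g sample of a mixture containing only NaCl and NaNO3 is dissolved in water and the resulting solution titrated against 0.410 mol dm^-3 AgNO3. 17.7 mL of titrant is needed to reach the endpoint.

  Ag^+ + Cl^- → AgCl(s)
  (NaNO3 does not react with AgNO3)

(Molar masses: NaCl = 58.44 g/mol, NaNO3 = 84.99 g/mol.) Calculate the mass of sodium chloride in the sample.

n(AgNO3) = 0.0177 × 0.410 = 7.26 × 10^-3 mol
Let x = n(NaCl), y = n(NaNO3).
Titrant: 1x = 7.26 × 10^-3;  mass: 58.44x + 84.99y = 0.906
Solving, x = 7.26 × 10^-3 mol, y = 5.67 × 10^-3 mol
mass of NaCl = 7.26 × 10^-3 × 58.44 = 0.424 g

0.424 g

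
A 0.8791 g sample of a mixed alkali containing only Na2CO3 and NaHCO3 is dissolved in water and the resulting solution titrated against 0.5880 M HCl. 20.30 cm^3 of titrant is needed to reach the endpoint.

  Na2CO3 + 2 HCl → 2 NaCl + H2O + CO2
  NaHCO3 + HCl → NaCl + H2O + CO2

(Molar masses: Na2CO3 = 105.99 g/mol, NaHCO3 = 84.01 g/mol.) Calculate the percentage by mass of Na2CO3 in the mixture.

24.04 %

n(HCl) = 0.02030 × 0.5880 = 0.01194 mol
Let x = n(Na2CO3), y = n(NaHCO3).
Titrant: 2x + 1y = 0.01194;  mass: 105.99x + 84.01y = 0.8791
Solving, x = 1.994 × 10^-3 mol, y = 7.949 × 10^-3 mol
mass of Na2CO3 = 1.994 × 10^-3 × 105.99 = 0.2113 g
% Na2CO3 = 0.2113 / 0.8791 × 100 = 24.04 %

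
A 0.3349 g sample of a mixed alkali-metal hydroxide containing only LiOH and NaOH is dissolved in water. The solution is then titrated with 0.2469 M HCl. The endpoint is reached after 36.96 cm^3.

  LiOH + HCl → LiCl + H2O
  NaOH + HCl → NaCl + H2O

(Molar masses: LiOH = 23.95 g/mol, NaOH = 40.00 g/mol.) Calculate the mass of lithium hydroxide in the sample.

0.04494 g

n(HCl) = 0.03696 × 0.2469 = 9.125 × 10^-3 mol
Let x = n(LiOH), y = n(NaOH).
Titrant: 1x + 1y = 9.125 × 10^-3;  mass: 23.95x + 40.00y = 0.3349
Solving, x = 1.876 × 10^-3 mol, y = 7.249 × 10^-3 mol
mass of LiOH = 1.876 × 10^-3 × 23.95 = 0.04494 g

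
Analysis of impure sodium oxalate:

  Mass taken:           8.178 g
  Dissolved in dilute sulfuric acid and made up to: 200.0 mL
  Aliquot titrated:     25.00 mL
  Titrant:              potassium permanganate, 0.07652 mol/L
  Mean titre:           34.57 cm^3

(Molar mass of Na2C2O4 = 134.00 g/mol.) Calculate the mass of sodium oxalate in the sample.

2 MnO4^- + 5 C2O4^2- + 16 H^+ → 2 Mn^2+ + 10 CO2 + 8 H2O
n(KMnO4) per titration = 0.03457 × 0.07652 = 2.645 × 10^-3 mol
From the 5:2 ratio, n(Na2C2O4) in each aliquot = 5/2 × 2.645 × 10^-3 = 6.613 × 10^-3 mol
n(Na2C2O4) in the whole flask = 6.613 × 10^-3 × 200.0/25.00 = 0.05291 mol
mass of Na2C2O4 = 0.05291 × 134.00 = 7.089 g

7.089 g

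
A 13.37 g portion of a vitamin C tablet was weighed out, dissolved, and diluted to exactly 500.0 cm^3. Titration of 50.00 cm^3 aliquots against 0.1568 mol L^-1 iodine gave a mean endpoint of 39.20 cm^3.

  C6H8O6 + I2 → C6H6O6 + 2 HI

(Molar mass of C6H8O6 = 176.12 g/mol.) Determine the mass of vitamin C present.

n(I2) per titration = 0.03920 × 0.1568 = 6.147 × 10^-3 mol
n(C6H8O6) in each aliquot = 6.147 × 10^-3 mol (1:1 ratio)
n(C6H8O6) in the whole flask = 6.147 × 10^-3 × 500.0/50.00 = 0.06147 mol
mass of C6H8O6 = 0.06147 × 176.12 = 10.83 g

10.83 g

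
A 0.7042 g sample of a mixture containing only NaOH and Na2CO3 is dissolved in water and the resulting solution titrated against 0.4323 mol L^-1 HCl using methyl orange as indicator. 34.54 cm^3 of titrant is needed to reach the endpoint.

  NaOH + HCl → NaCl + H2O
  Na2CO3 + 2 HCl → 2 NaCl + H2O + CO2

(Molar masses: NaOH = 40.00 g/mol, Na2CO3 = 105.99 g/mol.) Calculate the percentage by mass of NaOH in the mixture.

38.07 %

n(HCl) = 0.03454 × 0.4323 = 0.01493 mol
Let x = n(NaOH), y = n(Na2CO3).
Titrant: 1x + 2y = 0.01493;  mass: 40.00x + 105.99y = 0.7042
Solving, x = 6.703 × 10^-3 mol, y = 4.114 × 10^-3 mol
mass of NaOH = 6.703 × 10^-3 × 40.00 = 0.2681 g
% NaOH = 0.2681 / 0.7042 × 100 = 38.07 %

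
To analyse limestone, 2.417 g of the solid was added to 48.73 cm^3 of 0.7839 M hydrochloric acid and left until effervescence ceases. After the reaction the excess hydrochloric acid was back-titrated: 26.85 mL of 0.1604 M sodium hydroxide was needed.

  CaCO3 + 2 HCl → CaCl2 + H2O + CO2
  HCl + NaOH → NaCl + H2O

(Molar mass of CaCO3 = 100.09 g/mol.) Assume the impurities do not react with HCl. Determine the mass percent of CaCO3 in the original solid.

70.18 %

n(HCl) added = 0.04873 × 0.7839 = 0.03820 mol
n(NaOH) used in back-titration = 0.02685 × 0.1604 = 4.307 × 10^-3 mol
n(HCl) left over = 4.307 × 10^-3 mol (1:1 ratio)
n(HCl) consumed by analyte = 0.03820 − 4.307 × 10^-3 = 0.03389 mol
From the 1:2 ratio, n(CaCO3) = 1/2 × 0.03389 = 0.01695 mol
mass of CaCO3 = 0.01695 × 100.09 = 1.696 g
% CaCO3 = 1.696 / 2.417 × 100 = 70.18 %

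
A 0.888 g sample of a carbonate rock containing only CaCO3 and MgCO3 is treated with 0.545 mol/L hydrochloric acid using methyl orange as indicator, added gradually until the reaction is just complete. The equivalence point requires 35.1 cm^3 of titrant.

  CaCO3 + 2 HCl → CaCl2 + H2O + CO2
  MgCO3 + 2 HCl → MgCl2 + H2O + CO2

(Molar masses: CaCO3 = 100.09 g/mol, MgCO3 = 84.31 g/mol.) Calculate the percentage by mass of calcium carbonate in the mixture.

n(HCl) = 0.0351 × 0.545 = 0.0191 mol
Let x = n(CaCO3), y = n(MgCO3).
Titrant: 2x + 2y = 0.0191;  mass: 100.09x + 84.31y = 0.888
Solving, x = 5.17 × 10^-3 mol, y = 4.39 × 10^-3 mol
mass of CaCO3 = 5.17 × 10^-3 × 100.09 = 0.518 g
% CaCO3 = 0.518 / 0.888 × 100 = 58.3 %

58.3 %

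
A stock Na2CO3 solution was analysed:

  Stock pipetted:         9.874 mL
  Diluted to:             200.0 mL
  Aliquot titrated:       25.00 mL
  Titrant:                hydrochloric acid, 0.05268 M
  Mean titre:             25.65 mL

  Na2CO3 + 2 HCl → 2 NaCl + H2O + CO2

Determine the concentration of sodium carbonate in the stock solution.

n(HCl) = 0.02565 × 0.05268 = 1.351 × 10^-3 mol
From the 1:2 ratio, n(Na2CO3) in the aliquot = 1/2 × 1.351 × 10^-3 = 6.756 × 10^-4 mol
[Na2CO3]_dilute = 6.756 × 10^-4 / 0.02500 = 0.02702 mol/L
Dilution factor = 200.0 / 9.874 = 20.26
[Na2CO3]_stock = 0.02702 × 20.26 = 0.5474 mol/L

0.5474 M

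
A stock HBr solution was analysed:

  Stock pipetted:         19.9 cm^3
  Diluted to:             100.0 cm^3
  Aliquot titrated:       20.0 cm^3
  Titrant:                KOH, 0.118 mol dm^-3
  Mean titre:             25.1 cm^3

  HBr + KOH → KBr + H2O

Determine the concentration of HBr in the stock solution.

n(KOH) = 0.0251 × 0.118 = 2.96 × 10^-3 mol
n(HBr) in the aliquot = 2.96 × 10^-3 mol (1:1 ratio)
[HBr]_dilute = 2.96 × 10^-3 / 0.0200 = 0.148 mol/L
Dilution factor = 100.0 / 19.9 = 5.025
[HBr]_stock = 0.148 × 5.025 = 0.744 mol/L

0.744 mol/L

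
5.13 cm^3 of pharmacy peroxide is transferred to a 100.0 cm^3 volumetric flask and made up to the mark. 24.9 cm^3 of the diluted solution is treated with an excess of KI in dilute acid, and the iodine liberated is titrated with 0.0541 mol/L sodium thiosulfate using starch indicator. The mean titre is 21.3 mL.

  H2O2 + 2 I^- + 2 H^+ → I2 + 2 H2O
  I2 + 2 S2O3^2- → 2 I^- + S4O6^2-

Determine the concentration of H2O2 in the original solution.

n(S2O3^2-) = 0.0213 × 0.0541 = 1.15 × 10^-3 mol
n(I2) = n(S2O3^2-)/2 = 5.76 × 10^-4 mol
n(H2O2) in the aliquot = 5.76 × 10^-4 mol (1:1 ratio)
[H2O2]_dilute = 5.76 × 10^-4 / 0.0249 = 0.0231 mol/L
[H2O2]_original = 0.0231 × 100.0/5.13 = 0.451 mol/L

0.451 mol/L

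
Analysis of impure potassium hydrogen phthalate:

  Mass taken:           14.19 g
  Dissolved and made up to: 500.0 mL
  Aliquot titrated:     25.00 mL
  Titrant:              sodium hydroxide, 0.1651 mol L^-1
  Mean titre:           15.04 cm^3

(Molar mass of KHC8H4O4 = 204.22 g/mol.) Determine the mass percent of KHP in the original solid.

KHC8H4O4 + NaOH → KNaC8H4O4 + H2O
n(NaOH) per titration = 0.01504 × 0.1651 = 2.483 × 10^-3 mol
n(KHC8H4O4) in each aliquot = 2.483 × 10^-3 mol (1:1 ratio)
n(KHC8H4O4) in the whole flask = 2.483 × 10^-3 × 500.0/25.00 = 0.04966 mol
mass of KHC8H4O4 = 0.04966 × 204.22 = 10.14 g
% KHC8H4O4 = 10.14 / 14.19 × 100 = 71.47 %

71.47 %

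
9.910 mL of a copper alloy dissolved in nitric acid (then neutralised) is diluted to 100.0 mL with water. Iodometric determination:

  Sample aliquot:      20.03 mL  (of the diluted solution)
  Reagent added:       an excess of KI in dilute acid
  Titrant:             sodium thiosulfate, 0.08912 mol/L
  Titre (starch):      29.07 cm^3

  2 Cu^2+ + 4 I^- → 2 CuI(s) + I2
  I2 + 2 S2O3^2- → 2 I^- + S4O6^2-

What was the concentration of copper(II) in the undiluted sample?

1.305 mol/L

n(S2O3^2-) = 0.02907 × 0.08912 = 2.591 × 10^-3 mol
n(I2) = n(S2O3^2-)/2 = 1.295 × 10^-3 mol
From the 2:1 ratio, n(Cu2+) in the aliquot = 2/1 × 1.295 × 10^-3 = 2.591 × 10^-3 mol
[Cu2+]_dilute = 2.591 × 10^-3 / 0.02003 = 0.1293 mol/L
[Cu2+]_original = 0.1293 × 100.0/9.910 = 1.305 mol/L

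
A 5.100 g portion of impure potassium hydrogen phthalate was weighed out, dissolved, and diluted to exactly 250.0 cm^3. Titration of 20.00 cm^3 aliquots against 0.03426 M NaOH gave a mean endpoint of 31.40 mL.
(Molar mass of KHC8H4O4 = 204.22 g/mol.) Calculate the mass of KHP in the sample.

KHC8H4O4 + NaOH → KNaC8H4O4 + H2O
n(NaOH) per titration = 0.03140 × 0.03426 = 1.076 × 10^-3 mol
n(KHC8H4O4) in each aliquot = 1.076 × 10^-3 mol (1:1 ratio)
n(KHC8H4O4) in the whole flask = 1.076 × 10^-3 × 250.0/20.00 = 0.01345 mol
mass of KHC8H4O4 = 0.01345 × 204.22 = 2.746 g

2.746 g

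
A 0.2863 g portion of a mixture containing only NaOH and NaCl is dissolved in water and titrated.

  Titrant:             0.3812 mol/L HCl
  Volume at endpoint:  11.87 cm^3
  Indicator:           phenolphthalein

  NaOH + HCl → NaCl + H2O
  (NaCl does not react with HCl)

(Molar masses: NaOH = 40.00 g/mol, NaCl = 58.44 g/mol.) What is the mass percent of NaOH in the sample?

n(HCl) = 0.01187 × 0.3812 = 4.525 × 10^-3 mol
Let x = n(NaOH), y = n(NaCl).
Titrant: 1x = 4.525 × 10^-3;  mass: 40.00x + 58.44y = 0.2863
Solving, x = 4.525 × 10^-3 mol, y = 1.802 × 10^-3 mol
mass of NaOH = 4.525 × 10^-3 × 40.00 = 0.1810 g
% NaOH = 0.1810 / 0.2863 × 100 = 63.22 %

63.22 %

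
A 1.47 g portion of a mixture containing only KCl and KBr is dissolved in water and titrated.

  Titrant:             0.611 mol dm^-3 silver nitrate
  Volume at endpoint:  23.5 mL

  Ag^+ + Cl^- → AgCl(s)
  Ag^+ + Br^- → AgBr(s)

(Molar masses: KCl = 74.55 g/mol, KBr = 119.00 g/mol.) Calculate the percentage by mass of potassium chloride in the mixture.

27.2 %

n(AgNO3) = 0.0235 × 0.611 = 0.0144 mol
Let x = n(KCl), y = n(KBr).
Titrant: 1x + 1y = 0.0144;  mass: 74.55x + 119.00y = 1.47
Solving, x = 5.37 × 10^-3 mol, y = 8.99 × 10^-3 mol
mass of KCl = 5.37 × 10^-3 × 74.55 = 0.400 g
% KCl = 0.400 / 1.47 × 100 = 27.2 %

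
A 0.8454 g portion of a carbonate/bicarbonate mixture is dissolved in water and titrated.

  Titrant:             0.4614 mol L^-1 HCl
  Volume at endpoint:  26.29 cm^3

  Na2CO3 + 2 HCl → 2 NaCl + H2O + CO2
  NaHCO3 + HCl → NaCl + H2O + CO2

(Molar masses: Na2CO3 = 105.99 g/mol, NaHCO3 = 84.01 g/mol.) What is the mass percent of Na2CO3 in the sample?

35.10 %

n(HCl) = 0.02629 × 0.4614 = 0.01213 mol
Let x = n(Na2CO3), y = n(NaHCO3).
Titrant: 2x + 1y = 0.01213;  mass: 105.99x + 84.01y = 0.8454
Solving, x = 2.800 × 10^-3 mol, y = 6.531 × 10^-3 mol
mass of Na2CO3 = 2.800 × 10^-3 × 105.99 = 0.2967 g
% Na2CO3 = 0.2967 / 0.8454 × 100 = 35.10 %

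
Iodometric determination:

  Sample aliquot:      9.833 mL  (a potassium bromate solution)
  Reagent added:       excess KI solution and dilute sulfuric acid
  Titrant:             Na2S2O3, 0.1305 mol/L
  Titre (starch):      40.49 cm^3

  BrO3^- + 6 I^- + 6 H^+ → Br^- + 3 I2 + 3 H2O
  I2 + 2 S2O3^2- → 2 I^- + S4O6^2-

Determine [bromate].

n(S2O3^2-) = 0.04049 × 0.1305 = 5.284 × 10^-3 mol
n(I2) = n(S2O3^2-)/2 = 2.642 × 10^-3 mol
From the 1:3 ratio, n(BrO3^-) in the aliquot = 1/3 × 2.642 × 10^-3 = 8.807 × 10^-4 mol
[BrO3^-] = 8.807 × 10^-4 / 0.009833 = 0.08956 mol/L

0.08956 mol/L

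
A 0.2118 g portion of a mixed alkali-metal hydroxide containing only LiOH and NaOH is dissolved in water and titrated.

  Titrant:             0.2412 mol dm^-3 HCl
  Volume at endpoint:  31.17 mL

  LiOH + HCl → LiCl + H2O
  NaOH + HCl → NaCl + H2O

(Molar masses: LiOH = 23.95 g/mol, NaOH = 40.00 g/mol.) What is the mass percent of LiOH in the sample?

n(HCl) = 0.03117 × 0.2412 = 7.518 × 10^-3 mol
Let x = n(LiOH), y = n(NaOH).
Titrant: 1x + 1y = 7.518 × 10^-3;  mass: 23.95x + 40.00y = 0.2118
Solving, x = 5.541 × 10^-3 mol, y = 1.978 × 10^-3 mol
mass of LiOH = 5.541 × 10^-3 × 23.95 = 0.1327 g
% LiOH = 0.1327 / 0.2118 × 100 = 62.65 %

62.65 %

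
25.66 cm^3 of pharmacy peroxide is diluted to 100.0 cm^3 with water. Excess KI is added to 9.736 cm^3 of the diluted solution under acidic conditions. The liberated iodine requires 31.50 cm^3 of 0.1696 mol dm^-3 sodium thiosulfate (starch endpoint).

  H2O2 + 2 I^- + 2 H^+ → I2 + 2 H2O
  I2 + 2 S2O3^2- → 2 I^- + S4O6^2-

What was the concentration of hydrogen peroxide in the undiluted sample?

1.069 mol/L

n(S2O3^2-) = 0.03150 × 0.1696 = 5.342 × 10^-3 mol
n(I2) = n(S2O3^2-)/2 = 2.671 × 10^-3 mol
n(H2O2) in the aliquot = 2.671 × 10^-3 mol (1:1 ratio)
[H2O2]_dilute = 2.671 × 10^-3 / 0.009736 = 0.2744 mol/L
[H2O2]_original = 0.2744 × 100.0/25.66 = 1.069 mol/L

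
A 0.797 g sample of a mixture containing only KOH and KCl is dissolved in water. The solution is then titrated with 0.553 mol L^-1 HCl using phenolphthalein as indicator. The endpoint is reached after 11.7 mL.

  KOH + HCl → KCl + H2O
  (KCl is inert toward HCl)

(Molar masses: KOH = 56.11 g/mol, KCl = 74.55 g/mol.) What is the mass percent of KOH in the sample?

n(HCl) = 0.0117 × 0.553 = 6.47 × 10^-3 mol
Let x = n(KOH), y = n(KCl).
Titrant: 1x = 6.47 × 10^-3;  mass: 56.11x + 74.55y = 0.797
Solving, x = 6.47 × 10^-3 mol, y = 5.82 × 10^-3 mol
mass of KOH = 6.47 × 10^-3 × 56.11 = 0.363 g
% KOH = 0.363 / 0.797 × 100 = 45.6 %

45.6 %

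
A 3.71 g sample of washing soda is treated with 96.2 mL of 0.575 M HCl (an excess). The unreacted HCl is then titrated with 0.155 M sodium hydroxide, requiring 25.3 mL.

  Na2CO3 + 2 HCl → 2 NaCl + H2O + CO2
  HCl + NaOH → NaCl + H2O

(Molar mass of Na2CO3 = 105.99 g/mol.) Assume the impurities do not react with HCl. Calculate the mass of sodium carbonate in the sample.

n(HCl) added = 0.0962 × 0.575 = 0.0553 mol
n(NaOH) used in back-titration = 0.0253 × 0.155 = 3.92 × 10^-3 mol
n(HCl) left over = 3.92 × 10^-3 mol (1:1 ratio)
n(HCl) consumed by analyte = 0.0553 − 3.92 × 10^-3 = 0.0514 mol
From the 1:2 ratio, n(Na2CO3) = 1/2 × 0.0514 = 0.0257 mol
mass of Na2CO3 = 0.0257 × 105.99 = 2.72 g

2.72 g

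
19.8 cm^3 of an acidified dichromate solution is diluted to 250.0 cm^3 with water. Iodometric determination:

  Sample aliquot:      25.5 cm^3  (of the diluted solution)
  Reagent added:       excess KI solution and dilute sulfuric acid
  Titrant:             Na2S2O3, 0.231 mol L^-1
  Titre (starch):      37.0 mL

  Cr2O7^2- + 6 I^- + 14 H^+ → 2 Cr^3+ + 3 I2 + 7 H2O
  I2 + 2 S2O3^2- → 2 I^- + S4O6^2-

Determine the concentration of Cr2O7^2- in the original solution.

0.705 mol/L

n(S2O3^2-) = 0.0370 × 0.231 = 8.55 × 10^-3 mol
n(I2) = n(S2O3^2-)/2 = 4.27 × 10^-3 mol
From the 1:3 ratio, n(Cr2O7^2-) in the aliquot = 1/3 × 4.27 × 10^-3 = 1.42 × 10^-3 mol
[Cr2O7^2-]_dilute = 1.42 × 10^-3 / 0.0255 = 0.0559 mol/L
[Cr2O7^2-]_original = 0.0559 × 250.0/19.8 = 0.705 mol/L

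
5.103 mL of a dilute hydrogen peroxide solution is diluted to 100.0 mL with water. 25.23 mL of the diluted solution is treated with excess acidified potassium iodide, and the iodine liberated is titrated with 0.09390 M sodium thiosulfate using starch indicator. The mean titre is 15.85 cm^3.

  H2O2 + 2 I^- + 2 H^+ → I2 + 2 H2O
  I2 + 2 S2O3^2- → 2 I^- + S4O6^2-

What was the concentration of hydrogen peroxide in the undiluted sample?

n(S2O3^2-) = 0.01585 × 0.09390 = 1.488 × 10^-3 mol
n(I2) = n(S2O3^2-)/2 = 7.442 × 10^-4 mol
n(H2O2) in the aliquot = 7.442 × 10^-4 mol (1:1 ratio)
[H2O2]_dilute = 7.442 × 10^-4 / 0.02523 = 0.02949 mol/L
[H2O2]_original = 0.02949 × 100.0/5.103 = 0.5780 mol/L

0.5780 M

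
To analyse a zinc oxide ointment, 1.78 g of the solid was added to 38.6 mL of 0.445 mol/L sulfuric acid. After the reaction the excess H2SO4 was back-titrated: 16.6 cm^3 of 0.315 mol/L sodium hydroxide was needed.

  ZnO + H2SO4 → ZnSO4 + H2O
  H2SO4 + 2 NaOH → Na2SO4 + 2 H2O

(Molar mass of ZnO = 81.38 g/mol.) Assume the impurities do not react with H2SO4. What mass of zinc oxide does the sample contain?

n(H2SO4) added = 0.0386 × 0.445 = 0.0172 mol
n(NaOH) used in back-titration = 0.0166 × 0.315 = 5.23 × 10^-3 mol
From the 1:2 ratio, n(H2SO4) left over = 1/2 × 5.23 × 10^-3 = 2.61 × 10^-3 mol
n(H2SO4) consumed by analyte = 0.0172 − 2.61 × 10^-3 = 0.0146 mol
n(ZnO) = 0.0146 mol (1:1 ratio)
mass of ZnO = 0.0146 × 81.38 = 1.19 g

1.19 g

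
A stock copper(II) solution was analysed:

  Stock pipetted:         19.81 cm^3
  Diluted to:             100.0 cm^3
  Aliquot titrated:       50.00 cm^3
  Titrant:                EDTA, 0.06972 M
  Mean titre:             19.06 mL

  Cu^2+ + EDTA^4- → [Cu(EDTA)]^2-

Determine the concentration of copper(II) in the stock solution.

n(EDTA) = 0.01906 × 0.06972 = 1.329 × 10^-3 mol
n(Cu2+) in the aliquot = 1.329 × 10^-3 mol (1:1 ratio)
[Cu2+]_dilute = 1.329 × 10^-3 / 0.05000 = 0.02658 mol/L
Dilution factor = 100.0 / 19.81 = 5.048
[Cu2+]_stock = 0.02658 × 5.048 = 0.1342 mol/L

0.1342 M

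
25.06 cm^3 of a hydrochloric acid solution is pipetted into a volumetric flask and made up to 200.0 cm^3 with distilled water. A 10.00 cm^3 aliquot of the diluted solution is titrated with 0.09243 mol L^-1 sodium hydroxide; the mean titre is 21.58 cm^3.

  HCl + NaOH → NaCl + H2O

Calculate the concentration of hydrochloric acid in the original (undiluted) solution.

1.592 mol/L

n(NaOH) = 0.02158 × 0.09243 = 1.995 × 10^-3 mol
n(HCl) in the aliquot = 1.995 × 10^-3 mol (1:1 ratio)
[HCl]_dilute = 1.995 × 10^-3 / 0.01000 = 0.1995 mol/L
Dilution factor = 200.0 / 25.06 = 7.981
[HCl]_stock = 0.1995 × 7.981 = 1.592 mol/L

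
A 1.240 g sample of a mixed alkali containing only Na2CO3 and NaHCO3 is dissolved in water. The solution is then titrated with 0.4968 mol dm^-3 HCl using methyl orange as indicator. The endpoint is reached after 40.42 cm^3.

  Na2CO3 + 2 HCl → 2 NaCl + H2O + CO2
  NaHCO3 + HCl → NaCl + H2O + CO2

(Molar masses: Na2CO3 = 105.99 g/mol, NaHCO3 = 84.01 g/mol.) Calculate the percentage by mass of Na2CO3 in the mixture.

n(HCl) = 0.04042 × 0.4968 = 0.02008 mol
Let x = n(Na2CO3), y = n(NaHCO3).
Titrant: 2x + 1y = 0.02008;  mass: 105.99x + 84.01y = 1.240
Solving, x = 7.206 × 10^-3 mol, y = 5.669 × 10^-3 mol
mass of Na2CO3 = 7.206 × 10^-3 × 105.99 = 0.7637 g
% Na2CO3 = 0.7637 / 1.240 × 100 = 61.59 %

61.59 %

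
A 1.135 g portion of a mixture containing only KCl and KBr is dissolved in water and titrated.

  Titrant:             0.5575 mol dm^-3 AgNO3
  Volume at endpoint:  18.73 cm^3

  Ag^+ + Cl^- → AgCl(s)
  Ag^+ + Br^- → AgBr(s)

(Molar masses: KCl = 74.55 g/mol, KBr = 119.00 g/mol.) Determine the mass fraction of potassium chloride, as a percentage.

n(AgNO3) = 0.01873 × 0.5575 = 0.01044 mol
Let x = n(KCl), y = n(KBr).
Titrant: 1x + 1y = 0.01044;  mass: 74.55x + 119.00y = 1.135
Solving, x = 2.421 × 10^-3 mol, y = 8.021 × 10^-3 mol
mass of KCl = 2.421 × 10^-3 × 74.55 = 0.1805 g
% KCl = 0.1805 / 1.135 × 100 = 15.90 %

15.90 %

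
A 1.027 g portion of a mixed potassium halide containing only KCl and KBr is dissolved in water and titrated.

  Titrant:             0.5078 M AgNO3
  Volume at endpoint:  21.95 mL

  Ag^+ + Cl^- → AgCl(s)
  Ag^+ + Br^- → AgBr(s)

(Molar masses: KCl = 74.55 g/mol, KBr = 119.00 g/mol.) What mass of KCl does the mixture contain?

n(AgNO3) = 0.02195 × 0.5078 = 0.01115 mol
Let x = n(KCl), y = n(KBr).
Titrant: 1x + 1y = 0.01115;  mass: 74.55x + 119.00y = 1.027
Solving, x = 6.736 × 10^-3 mol, y = 4.411 × 10^-3 mol
mass of KCl = 6.736 × 10^-3 × 74.55 = 0.5021 g

0.5021 g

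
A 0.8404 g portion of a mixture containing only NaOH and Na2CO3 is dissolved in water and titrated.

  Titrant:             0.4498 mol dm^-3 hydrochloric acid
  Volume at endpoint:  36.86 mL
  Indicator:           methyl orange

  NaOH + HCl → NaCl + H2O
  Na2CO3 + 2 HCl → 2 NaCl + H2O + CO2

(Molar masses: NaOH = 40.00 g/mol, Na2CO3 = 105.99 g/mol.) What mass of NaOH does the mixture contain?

n(HCl) = 0.03686 × 0.4498 = 0.01658 mol
Let x = n(NaOH), y = n(Na2CO3).
Titrant: 1x + 2y = 0.01658;  mass: 40.00x + 105.99y = 0.8404
Solving, x = 2.942 × 10^-3 mol, y = 6.819 × 10^-3 mol
mass of NaOH = 2.942 × 10^-3 × 40.00 = 0.1177 g

0.1177 g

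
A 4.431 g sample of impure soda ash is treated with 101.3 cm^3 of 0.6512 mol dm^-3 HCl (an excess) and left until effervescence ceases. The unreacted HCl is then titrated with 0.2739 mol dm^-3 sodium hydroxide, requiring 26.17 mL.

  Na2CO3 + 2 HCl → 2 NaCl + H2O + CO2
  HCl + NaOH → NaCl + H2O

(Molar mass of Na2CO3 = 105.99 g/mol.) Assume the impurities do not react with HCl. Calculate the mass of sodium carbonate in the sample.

n(HCl) added = 0.1013 × 0.6512 = 0.06597 mol
n(NaOH) used in back-titration = 0.02617 × 0.2739 = 7.168 × 10^-3 mol
n(HCl) left over = 7.168 × 10^-3 mol (1:1 ratio)
n(HCl) consumed by analyte = 0.06597 − 7.168 × 10^-3 = 0.05880 mol
From the 1:2 ratio, n(Na2CO3) = 1/2 × 0.05880 = 0.02940 mol
mass of Na2CO3 = 0.02940 × 105.99 = 3.116 g

3.116 g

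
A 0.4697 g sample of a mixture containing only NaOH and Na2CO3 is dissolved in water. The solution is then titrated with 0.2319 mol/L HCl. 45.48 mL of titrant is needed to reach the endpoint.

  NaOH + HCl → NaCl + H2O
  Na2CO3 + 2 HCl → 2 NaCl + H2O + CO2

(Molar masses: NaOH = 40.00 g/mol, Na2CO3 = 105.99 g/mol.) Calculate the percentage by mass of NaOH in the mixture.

n(HCl) = 0.04548 × 0.2319 = 0.01055 mol
Let x = n(NaOH), y = n(Na2CO3).
Titrant: 1x + 2y = 0.01055;  mass: 40.00x + 105.99y = 0.4697
Solving, x = 6.866 × 10^-3 mol, y = 1.840 × 10^-3 mol
mass of NaOH = 6.866 × 10^-3 × 40.00 = 0.2747 g
% NaOH = 0.2747 / 0.4697 × 100 = 58.47 %

58.47 %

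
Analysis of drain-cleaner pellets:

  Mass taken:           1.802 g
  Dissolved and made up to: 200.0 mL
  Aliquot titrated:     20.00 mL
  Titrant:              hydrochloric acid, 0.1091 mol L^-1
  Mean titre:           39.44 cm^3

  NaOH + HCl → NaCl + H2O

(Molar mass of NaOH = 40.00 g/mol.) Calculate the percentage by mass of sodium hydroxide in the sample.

95.51 %

n(HCl) per titration = 0.03944 × 0.1091 = 4.303 × 10^-3 mol
n(NaOH) in each aliquot = 4.303 × 10^-3 mol (1:1 ratio)
n(NaOH) in the whole flask = 4.303 × 10^-3 × 200.0/20.00 = 0.04303 mol
mass of NaOH = 0.04303 × 40.00 = 1.721 g
% NaOH = 1.721 / 1.802 × 100 = 95.51 %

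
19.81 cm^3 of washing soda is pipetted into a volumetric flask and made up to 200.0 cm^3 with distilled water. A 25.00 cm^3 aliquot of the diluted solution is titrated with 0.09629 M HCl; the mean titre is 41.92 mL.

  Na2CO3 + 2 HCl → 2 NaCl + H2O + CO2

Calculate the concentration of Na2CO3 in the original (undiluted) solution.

n(HCl) = 0.04192 × 0.09629 = 4.036 × 10^-3 mol
From the 1:2 ratio, n(Na2CO3) in the aliquot = 1/2 × 4.036 × 10^-3 = 2.018 × 10^-3 mol
[Na2CO3]_dilute = 2.018 × 10^-3 / 0.02500 = 0.08073 mol/L
Dilution factor = 200.0 / 19.81 = 10.10
[Na2CO3]_stock = 0.08073 × 10.10 = 0.8150 mol/L

0.8150 M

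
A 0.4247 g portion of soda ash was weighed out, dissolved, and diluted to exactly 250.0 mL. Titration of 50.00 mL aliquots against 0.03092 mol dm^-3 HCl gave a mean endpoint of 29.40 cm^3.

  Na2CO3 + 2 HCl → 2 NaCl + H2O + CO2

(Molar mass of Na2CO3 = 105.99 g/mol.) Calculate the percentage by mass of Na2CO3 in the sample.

n(HCl) per titration = 0.02940 × 0.03092 = 9.090 × 10^-4 mol
From the 1:2 ratio, n(Na2CO3) in each aliquot = 1/2 × 9.090 × 10^-4 = 4.545 × 10^-4 mol
n(Na2CO3) in the whole flask = 4.545 × 10^-4 × 250.0/50.00 = 2.273 × 10^-3 mol
mass of Na2CO3 = 2.273 × 10^-3 × 105.99 = 0.2409 g
% Na2CO3 = 0.2409 / 0.4247 × 100 = 56.72 %

56.72 %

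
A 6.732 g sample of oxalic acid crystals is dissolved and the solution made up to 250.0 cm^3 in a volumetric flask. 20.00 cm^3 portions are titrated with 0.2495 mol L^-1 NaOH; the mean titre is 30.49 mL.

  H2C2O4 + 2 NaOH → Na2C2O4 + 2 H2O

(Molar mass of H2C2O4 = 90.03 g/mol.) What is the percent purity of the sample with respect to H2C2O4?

n(NaOH) per titration = 0.03049 × 0.2495 = 7.607 × 10^-3 mol
From the 1:2 ratio, n(H2C2O4) in each aliquot = 1/2 × 7.607 × 10^-3 = 3.804 × 10^-3 mol
n(H2C2O4) in the whole flask = 3.804 × 10^-3 × 250.0/20.00 = 0.04755 mol
mass of H2C2O4 = 0.04755 × 90.03 = 4.281 g
% H2C2O4 = 4.281 / 6.732 × 100 = 63.58 %

63.58 %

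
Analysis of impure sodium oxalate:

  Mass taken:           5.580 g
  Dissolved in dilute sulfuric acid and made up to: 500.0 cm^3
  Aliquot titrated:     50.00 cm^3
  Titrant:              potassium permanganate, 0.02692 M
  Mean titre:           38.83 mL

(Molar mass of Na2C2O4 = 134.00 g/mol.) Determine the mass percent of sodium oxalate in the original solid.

62.76 %

2 MnO4^- + 5 C2O4^2- + 16 H^+ → 2 Mn^2+ + 10 CO2 + 8 H2O
n(KMnO4) per titration = 0.03883 × 0.02692 = 1.045 × 10^-3 mol
From the 5:2 ratio, n(Na2C2O4) in each aliquot = 5/2 × 1.045 × 10^-3 = 2.613 × 10^-3 mol
n(Na2C2O4) in the whole flask = 2.613 × 10^-3 × 500.0/50.00 = 0.02613 mol
mass of Na2C2O4 = 0.02613 × 134.00 = 3.502 g
% Na2C2O4 = 3.502 / 5.580 × 100 = 62.76 %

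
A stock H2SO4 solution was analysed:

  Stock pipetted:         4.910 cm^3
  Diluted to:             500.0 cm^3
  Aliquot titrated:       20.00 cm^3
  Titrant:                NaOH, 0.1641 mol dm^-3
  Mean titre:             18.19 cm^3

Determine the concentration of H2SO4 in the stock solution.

7.599 mol/L

H2SO4 + 2 NaOH → Na2SO4 + 2 H2O
n(NaOH) = 0.01819 × 0.1641 = 2.985 × 10^-3 mol
From the 1:2 ratio, n(H2SO4) in the aliquot = 1/2 × 2.985 × 10^-3 = 1.492 × 10^-3 mol
[H2SO4]_dilute = 1.492 × 10^-3 / 0.02000 = 0.07462 mol/L
Dilution factor = 500.0 / 4.910 = 101.8
[H2SO4]_stock = 0.07462 × 101.8 = 7.599 mol/L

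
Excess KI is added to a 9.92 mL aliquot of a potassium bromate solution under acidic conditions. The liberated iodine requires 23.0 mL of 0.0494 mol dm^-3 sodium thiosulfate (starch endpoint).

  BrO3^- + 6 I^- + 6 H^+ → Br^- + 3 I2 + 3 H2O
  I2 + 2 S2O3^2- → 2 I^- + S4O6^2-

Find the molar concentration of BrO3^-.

n(S2O3^2-) = 0.0230 × 0.0494 = 1.14 × 10^-3 mol
n(I2) = n(S2O3^2-)/2 = 5.68 × 10^-4 mol
From the 1:3 ratio, n(BrO3^-) in the aliquot = 1/3 × 5.68 × 10^-4 = 1.89 × 10^-4 mol
[BrO3^-] = 1.89 × 10^-4 / 0.00992 = 0.0191 mol/L

0.0191 mol/L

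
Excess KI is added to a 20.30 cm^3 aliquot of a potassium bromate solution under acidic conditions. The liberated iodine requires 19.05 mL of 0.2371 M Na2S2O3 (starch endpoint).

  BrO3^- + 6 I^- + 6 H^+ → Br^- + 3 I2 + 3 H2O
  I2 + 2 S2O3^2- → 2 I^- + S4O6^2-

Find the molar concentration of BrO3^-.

0.03708 M

n(S2O3^2-) = 0.01905 × 0.2371 = 4.517 × 10^-3 mol
n(I2) = n(S2O3^2-)/2 = 2.258 × 10^-3 mol
From the 1:3 ratio, n(BrO3^-) in the aliquot = 1/3 × 2.258 × 10^-3 = 7.528 × 10^-4 mol
[BrO3^-] = 7.528 × 10^-4 / 0.02030 = 0.03708 mol/L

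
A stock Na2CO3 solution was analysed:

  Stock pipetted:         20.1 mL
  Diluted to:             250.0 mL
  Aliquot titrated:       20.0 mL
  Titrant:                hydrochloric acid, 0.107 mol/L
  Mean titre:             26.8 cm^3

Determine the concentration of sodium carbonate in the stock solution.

0.892 mol/L

Na2CO3 + 2 HCl → 2 NaCl + H2O + CO2
n(HCl) = 0.0268 × 0.107 = 2.87 × 10^-3 mol
From the 1:2 ratio, n(Na2CO3) in the aliquot = 1/2 × 2.87 × 10^-3 = 1.43 × 10^-3 mol
[Na2CO3]_dilute = 1.43 × 10^-3 / 0.0200 = 0.0717 mol/L
Dilution factor = 250.0 / 20.1 = 12.44
[Na2CO3]_stock = 0.0717 × 12.44 = 0.892 mol/L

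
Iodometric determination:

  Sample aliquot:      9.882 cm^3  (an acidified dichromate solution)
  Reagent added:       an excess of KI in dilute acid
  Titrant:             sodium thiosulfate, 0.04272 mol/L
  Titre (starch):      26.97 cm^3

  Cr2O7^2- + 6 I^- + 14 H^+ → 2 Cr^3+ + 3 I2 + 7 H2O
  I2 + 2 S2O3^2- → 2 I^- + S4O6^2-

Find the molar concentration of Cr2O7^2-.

n(S2O3^2-) = 0.02697 × 0.04272 = 1.152 × 10^-3 mol
n(I2) = n(S2O3^2-)/2 = 5.761 × 10^-4 mol
From the 1:3 ratio, n(Cr2O7^2-) in the aliquot = 1/3 × 5.761 × 10^-4 = 1.920 × 10^-4 mol
[Cr2O7^2-] = 1.920 × 10^-4 / 0.009882 = 0.01943 mol/L

0.01943 mol/L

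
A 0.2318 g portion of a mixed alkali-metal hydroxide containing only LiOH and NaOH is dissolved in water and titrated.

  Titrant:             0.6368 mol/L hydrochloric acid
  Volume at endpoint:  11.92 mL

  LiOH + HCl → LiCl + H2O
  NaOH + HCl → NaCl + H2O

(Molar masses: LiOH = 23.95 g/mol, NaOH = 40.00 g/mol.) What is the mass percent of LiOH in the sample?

46.24 %

n(HCl) = 0.01192 × 0.6368 = 7.591 × 10^-3 mol
Let x = n(LiOH), y = n(NaOH).
Titrant: 1x + 1y = 7.591 × 10^-3;  mass: 23.95x + 40.00y = 0.2318
Solving, x = 4.475 × 10^-3 mol, y = 3.116 × 10^-3 mol
mass of LiOH = 4.475 × 10^-3 × 23.95 = 0.1072 g
% LiOH = 0.1072 / 0.2318 × 100 = 46.24 %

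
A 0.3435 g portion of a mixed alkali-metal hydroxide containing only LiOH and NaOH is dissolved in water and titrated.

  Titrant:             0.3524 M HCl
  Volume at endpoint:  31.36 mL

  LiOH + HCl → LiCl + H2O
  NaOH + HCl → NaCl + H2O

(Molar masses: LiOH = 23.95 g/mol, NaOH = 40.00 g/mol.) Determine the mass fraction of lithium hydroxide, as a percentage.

42.81 %

n(HCl) = 0.03136 × 0.3524 = 0.01105 mol
Let x = n(LiOH), y = n(NaOH).
Titrant: 1x + 1y = 0.01105;  mass: 23.95x + 40.00y = 0.3435
Solving, x = 6.140 × 10^-3 mol, y = 4.911 × 10^-3 mol
mass of LiOH = 6.140 × 10^-3 × 23.95 = 0.1471 g
% LiOH = 0.1471 / 0.3435 × 100 = 42.81 %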